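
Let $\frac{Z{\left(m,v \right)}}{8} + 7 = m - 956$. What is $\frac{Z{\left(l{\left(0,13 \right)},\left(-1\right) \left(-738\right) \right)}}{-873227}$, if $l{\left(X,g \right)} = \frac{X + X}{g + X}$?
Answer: $\frac{72}{8161} \approx 0.0088224$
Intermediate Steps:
$l{\left(X,g \right)} = \frac{2 X}{X + g}$
$Z{\left(m,v \right)} = -7704 + 8 m$ ($Z{\left(m,v \right)} = -56 + 8 \left(m - 956\right) = -56 + 8 \left(-956 + m\right) = -56 + \left(-7648 + 8 m\right) = -7704 + 8 m$)
$\frac{Z{\left(l{\left(0,13 \right)},\left(-1\right) \left(-738\right) \right)}}{-873227} = \frac{-7704 + 8 \cdot 2 \cdot 0 \frac{1}{0 + 13}}{-873227} = \left(-7704 + 8 \cdot 2 \cdot 0 \cdot \frac{1}{13}\right) \left(- \frac{1}{873227}\right) = \left(-7704 + 8 \cdot 0\right) \left(- \frac{1}{873227}\right) = \left(-7704 + 0\right) \left(- \frac{1}{873227}\right) = \left(-7704\right) \left(- \frac{1}{873227}\right) = \frac{72}{8161}$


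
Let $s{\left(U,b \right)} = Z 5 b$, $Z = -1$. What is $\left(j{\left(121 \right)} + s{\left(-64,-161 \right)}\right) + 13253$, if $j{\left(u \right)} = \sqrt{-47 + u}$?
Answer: $14058 + \sqrt{74} \approx 14067.0$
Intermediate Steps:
$s{\left(U,b \right)} = - 5 b$ ($s{\left(U,b \right)} = \left(-1\right) 5 b = - 5 b$)
$\left(j{\left(121 \right)} + s{\left(-64,-161 \right)}\right) + 13253 = \left(\sqrt{-47 + 121} - -805\right) + 13253 = \left(\sqrt{74} + 805\right) + 13253 = \left(805 + \sqrt{74}\right) + 13253 = 14058 + \sqrt{74}$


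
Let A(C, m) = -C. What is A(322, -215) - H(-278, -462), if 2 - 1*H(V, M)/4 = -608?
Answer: -2762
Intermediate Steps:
H(V, M) = 2440 (H(V, M) = 8 - 4*(-608) = 8 + 2432 = 2440)
A(322, -215) - H(-278, -462) = -1*322 - 1*2440 = -322 - 2440 = -2762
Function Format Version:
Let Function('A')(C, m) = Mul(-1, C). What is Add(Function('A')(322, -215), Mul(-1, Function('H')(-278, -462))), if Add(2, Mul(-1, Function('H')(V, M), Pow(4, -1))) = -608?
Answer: -2762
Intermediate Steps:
Function('H')(V, M) = 2440 (Function('H')(V, M) = Add(8, Mul(-4, -608)) = Add(8, 2432) = 2440)
Add(Function('A')(322, -215), Mul(-1, Function('H')(-278, -462))) = Add(Mul(-1, 322), Mul(-1, 2440)) = Add(-322, -2440) = -2762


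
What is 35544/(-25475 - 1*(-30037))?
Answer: 17772/2281 ≈ 7.7913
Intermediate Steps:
35544/(-25475 - 1*(-30037)) = 35544/(-25475 + 30037) = 35544/4562 = 35544*(1/4562) = 17772/2281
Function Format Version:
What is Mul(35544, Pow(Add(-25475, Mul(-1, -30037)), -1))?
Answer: Rational(17772, 2281) ≈ 7.7913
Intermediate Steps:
Mul(35544, Pow(Add(-25475, Mul(-1, -30037)), -1)) = Mul(35544, Pow(Add(-25475, 30037), -1)) = Mul(35544, Pow(4562, -1)) = Mul(35544, Rational(1, 4562)) = Rational(17772, 2281)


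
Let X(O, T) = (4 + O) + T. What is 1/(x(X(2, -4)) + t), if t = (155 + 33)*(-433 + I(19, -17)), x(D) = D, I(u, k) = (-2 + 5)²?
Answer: -1/79710 ≈ -1.2545e-5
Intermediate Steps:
I(u, k) = 9 (I(u, k) = 3² = 9)
X(O, T) = 4 + O + T
t = -79712 (t = (155 + 33)*(-433 + 9) = 188*(-424) = -79712)
1/(x(X(2, -4)) + t) = 1/((4 + 2 - 4) - 79712) = 1/(2 - 79712) = 1/(-79710) = -1/79710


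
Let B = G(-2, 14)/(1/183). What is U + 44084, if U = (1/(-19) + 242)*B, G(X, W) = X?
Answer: -844906/19 ≈ -44469.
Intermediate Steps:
B = -366 (B = -2/(1/183) = -2/1/183 = -2*183 = -366)
U = -1682502/19 (U = (1/(-19) + 242)*(-366) = (-1/19 + 242)*(-366) = (4597/19)*(-366) = -1682502/19 ≈ -88553.)
U + 44084 = -1682502/19 + 44084 = -844906/19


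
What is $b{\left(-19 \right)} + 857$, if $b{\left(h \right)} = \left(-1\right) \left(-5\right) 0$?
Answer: $857$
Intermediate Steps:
$b{\left(h \right)} = 0$ ($b{\left(h \right)} = 5 \cdot 0 = 0$)
$b{\left(-19 \right)} + 857 = 0 + 857 = 857$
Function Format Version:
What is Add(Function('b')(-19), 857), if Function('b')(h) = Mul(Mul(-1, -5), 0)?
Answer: 857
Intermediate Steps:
Function('b')(h) = 0 (Function('b')(h) = Mul(5, 0) = 0)
Add(Function('b')(-19), 857) = Add(0, 857) = 857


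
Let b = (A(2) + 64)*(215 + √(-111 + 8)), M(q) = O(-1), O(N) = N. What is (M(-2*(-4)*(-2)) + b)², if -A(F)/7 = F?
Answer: 115283501 + 1074900*I*√103 ≈ 1.1528e+8 + 1.0909e+7*I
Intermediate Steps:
A(F) = -7*F
M(q) = -1
b = 10750 + 50*I*√103 (b = (-7*2 + 64)*(215 + √(-111 + 8)) = (-14 + 64)*(215 + √(-103)) = 50*(215 + I*√103) = 10750 + 50*I*√103 ≈ 10750.0 + 507.44*I)
(M(-2*(-4)*(-2)) + b)² = (-1 + (10750 + 50*I*√103))² = (10749 + 50*I*√103)²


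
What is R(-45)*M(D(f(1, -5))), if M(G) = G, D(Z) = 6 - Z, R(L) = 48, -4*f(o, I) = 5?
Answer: 348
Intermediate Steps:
f(o, I) = -5/4 (f(o, I) = -¼*5 = -5/4)
R(-45)*M(D(f(1, -5))) = 48*(6 - 1*(-5/4)) = 48*(6 + 5/4) = 48*(29/4) = 348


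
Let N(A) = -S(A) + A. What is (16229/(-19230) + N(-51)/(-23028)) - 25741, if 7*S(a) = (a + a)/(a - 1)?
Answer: -345776328149779/13432462680 ≈ -25742.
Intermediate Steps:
S(a) = 2*a/(7*(-1 + a)) (S(a) = ((a + a)/(a - 1))/7 = ((2*a)/(-1 + a))/7 = (2*a/(-1 + a))/7 = 2*a/(7*(-1 + a)))
N(A) = A - 2*A/(7*(-1 + A)) (N(A) = -2*A/(7*(-1 + A)) + A = A - 2*A/(7*(-1 + A)))
(16229/(-19230) + N(-51)/(-23028)) - 25741 = (16229/(-19230) + ((1/7)*(-51)*(-9 + 7*(-51))/(-1 - 51))/(-23028)) - 25741 = (16229*(-1/19230) + ((1/7)*(-51)*(-9 - 357)/(-52))*(-1/23028)) - 25741 = (-16229/19230 + ((1/7)*(-51)*(-1/52)*(-366))*(-1/23028)) - 25741 = (-16229/19230 - 9333/182*(-1/23028)) - 25741 = (-16229/19230 + 3111/1397032) - 25741 = -11306303899/13432462680 - 25741 = -345776328149779/13432462680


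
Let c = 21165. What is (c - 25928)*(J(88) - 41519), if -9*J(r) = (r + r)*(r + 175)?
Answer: 2000264717/9 ≈ 2.2225e+8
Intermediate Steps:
J(r) = -2*r*(175 + r)/9 (J(r) = -(r + r)*(r + 175)/9 = -2*r*(175 + r)/9)
(c - 25928)*(J(88) - 41519) = (21165 - 25928)*(-2/9*88*(175 + 88) - 41519) = -4763*(-2/9*88*263 - 41519) = -4763*(-46288/9 - 41519) = -4763*(-419959/9) = 2000264717/9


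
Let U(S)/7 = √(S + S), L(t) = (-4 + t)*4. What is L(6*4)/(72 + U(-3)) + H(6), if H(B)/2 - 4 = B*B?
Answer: 74000/913 - 280*I*√6/2739 ≈ 81.052 - 0.2504*I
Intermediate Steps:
L(t) = -16 + 4*t
H(B) = 8 + 2*B² (H(B) = 8 + 2*(B*B) = 8 + 2*B²)
U(S) = 7*√2*√S (U(S) = 7*√(S + S) = 7*√(2*S) = 7*(√2*√S) = 7*√2*√S)
L(6*4)/(72 + U(-3)) + H(6) = (-16 + 4*(6*4))/(72 + 7*√2*√(-3)) + (8 + 2*6²) = (-16 + 4*24)/(72 + 7*√2*(I*√3)) + (8 + 2*36) = (-16 + 96)/(72 + 7*I*√6) + (8 + 72) = 80/(72 + 7*I*√6) + 80 = 80 + 80/(72 + 7*I*√6)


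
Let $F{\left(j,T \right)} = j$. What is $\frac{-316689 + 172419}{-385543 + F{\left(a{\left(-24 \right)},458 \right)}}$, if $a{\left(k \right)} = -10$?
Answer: $\frac{20610}{55079} \approx 0.37419$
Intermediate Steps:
$\frac{-316689 + 172419}{-385543 + F{\left(a{\left(-24 \right)},458 \right)}} = \frac{-316689 + 172419}{-385543 - 10} = - \frac{144270}{-385553} = \left(-144270\right) \left(- \frac{1}{385553}\right) = \frac{20610}{55079}$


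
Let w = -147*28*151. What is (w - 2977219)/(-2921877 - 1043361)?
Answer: 3598735/3965238 ≈ 0.90757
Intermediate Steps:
w = -621516 (w = -4116*151 = -621516)
(w - 2977219)/(-2921877 - 1043361) = (-621516 - 2977219)/(-2921877 - 1043361) = -3598735/(-3965238) = -3598735*(-1/3965238) = 3598735/3965238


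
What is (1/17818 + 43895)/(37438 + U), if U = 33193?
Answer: 782121111/1258503158 ≈ 0.62147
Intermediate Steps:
(1/17818 + 43895)/(37438 + U) = (1/17818 + 43895)/(37438 + 33193) = (1/17818 + 43895)/70631 = (782121111/17818)*(1/70631) = 782121111/1258503158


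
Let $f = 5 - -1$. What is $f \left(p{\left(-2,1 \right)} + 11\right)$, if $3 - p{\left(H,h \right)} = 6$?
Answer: $48$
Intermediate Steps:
$p{\left(H,h \right)} = -3$ ($p{\left(H,h \right)} = 3 - 6 = -3$)
$f = 6$ ($f = 5 + 1 = 6$)
$f \left(p{\left(-2,1 \right)} + 11\right) = 6 \left(-3 + 11\right) = 6 \cdot 8 = 48$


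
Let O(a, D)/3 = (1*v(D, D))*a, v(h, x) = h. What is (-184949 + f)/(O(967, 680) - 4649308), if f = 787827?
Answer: -301439/1338314 ≈ -0.22524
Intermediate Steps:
O(a, D) = 3*D*a (O(a, D) = 3*((1*D)*a) = 3*(D*a) = 3*D*a)
(-184949 + f)/(O(967, 680) - 4649308) = (-184949 + 787827)/(3*680*967 - 4649308) = 602878/(1972680 - 4649308) = 602878/(-2676628) = 602878*(-1/2676628) = -301439/1338314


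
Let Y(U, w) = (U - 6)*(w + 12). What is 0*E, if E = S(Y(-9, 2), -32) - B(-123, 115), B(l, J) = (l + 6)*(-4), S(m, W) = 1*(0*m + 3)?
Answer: 0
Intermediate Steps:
Y(U, w) = (-6 + U)*(12 + w)
S(m, W) = 3 (S(m, W) = 1*(0 + 3) = 1*3 = 3)
B(l, J) = -24 - 4*l (B(l, J) = (6 + l)*(-4) = -24 - 4*l)
E = -465 (E = 3 - (-24 - 4*(-123)) = 3 - (-24 + 492) = 3 - 1*468 = 3 - 468 = -465)
0*E = 0*(-465) = 0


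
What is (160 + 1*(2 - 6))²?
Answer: 24336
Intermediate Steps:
(160 + 1*(2 - 6))² = (160 + 1*(-4))² = (160 - 4)² = 156² = 24336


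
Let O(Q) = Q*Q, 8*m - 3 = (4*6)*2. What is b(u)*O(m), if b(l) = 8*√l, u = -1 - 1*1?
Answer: 2601*I*√2/8 ≈ 459.8*I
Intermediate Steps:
u = -2 (u = -1 - 1 = -2)
m = 51/8 (m = 3/8 + ((4*6)*2)/8 = 3/8 + (24*2)/8 = 3/8 + (⅛)*48 = 3/8 + 6 = 51/8 ≈ 6.3750)
O(Q) = Q²
b(u)*O(m) = (8*√(-2))*(51/8)² = (8*(I*√2))*(2601/64) = (8*I*√2)*(2601/64) = 2601*I*√2/8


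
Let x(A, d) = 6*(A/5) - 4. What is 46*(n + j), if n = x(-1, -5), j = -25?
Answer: -6946/5 ≈ -1389.2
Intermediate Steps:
x(A, d) = -4 + 6*A/5 (x(A, d) = 6*(A*(⅕)) - 4 = 6*(A/5) - 4 = 6*A/5 - 4 = -4 + 6*A/5)
n = -26/5 (n = -4 + (6/5)*(-1) = -4 - 6/5 = -26/5 ≈ -5.2000)
46*(n + j) = 46*(-26/5 - 25) = 46*(-151/5) = -6946/5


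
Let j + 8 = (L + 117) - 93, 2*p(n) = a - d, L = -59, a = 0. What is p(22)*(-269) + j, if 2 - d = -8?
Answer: 1302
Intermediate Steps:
d = 10 (d = 2 - 1*(-8) = 2 + 8 = 10)
p(n) = -5 (p(n) = (0 - 1*10)/2 = (0 - 10)/2 = (1/2)*(-10) = -5)
j = -43 (j = -8 + ((-59 + 117) - 93) = -8 + (58 - 93) = -8 - 35 = -43)
p(22)*(-269) + j = -5*(-269) - 43 = 1345 - 43 = 1302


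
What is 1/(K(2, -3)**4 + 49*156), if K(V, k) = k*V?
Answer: 1/8940 ≈ 0.00011186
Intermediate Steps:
K(V, k) = V*k
1/(K(2, -3)**4 + 49*156) = 1/((2*(-3))**4 + 49*156) = 1/((-6)**4 + 7644) = 1/(1296 + 7644) = 1/8940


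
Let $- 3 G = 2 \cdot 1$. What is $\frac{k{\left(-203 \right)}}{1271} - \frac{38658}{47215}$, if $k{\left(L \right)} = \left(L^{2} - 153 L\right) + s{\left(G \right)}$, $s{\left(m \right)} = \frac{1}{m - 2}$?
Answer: $\frac{656191531}{11709320} \approx 56.04$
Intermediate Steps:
$G = - \frac{2}{3}$ ($G = - \frac{2 \cdot 1}{3} = \left(- \frac{1}{3}\right) 2 = - \frac{2}{3} \approx -0.66667$)
$s{\left(m \right)} = \frac{1}{-2 + m}$
$k{\left(L \right)} = - \frac{3}{8} + L^{2} - 153 L$ ($k{\left(L \right)} = \left(L^{2} - 153 L\right) + \frac{1}{-2 - \frac{2}{3}} = \left(L^{2} - 153 L\right) + \frac{1}{- \frac{8}{3}} = \left(L^{2} - 153 L\right) - \frac{3}{8} = - \frac{3}{8} + L^{2} - 153 L$)
$\frac{k{\left(-203 \right)}}{1271} - \frac{38658}{47215} = \frac{- \frac{3}{8} + \left(-203\right)^{2} - -31059}{1271} - \frac{38658}{47215} = \left(- \frac{3}{8} + 41209 + 31059\right) \frac{1}{1271} - \frac{38658}{47215} = \frac{578141}{8} \cdot \frac{1}{1271} - \frac{38658}{47215} = \frac{14101}{248} - \frac{38658}{47215} = \frac{656191531}{11709320}$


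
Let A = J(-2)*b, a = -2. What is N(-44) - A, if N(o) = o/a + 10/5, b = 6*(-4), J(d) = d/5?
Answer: 72/5 ≈ 14.400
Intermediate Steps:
J(d) = d/5 (J(d) = d*(1/5) = d/5)
b = -24
N(o) = 2 - o/2 (N(o) = o/(-2) + 10/5 = o*(-1/2) + 10*(1/5) = -o/2 + 2 = 2 - o/2)
A = 48/5 (A = ((1/5)*(-2))*(-24) = -2/5*(-24) = 48/5 ≈ 9.6000)
N(-44) - A = (2 - 1/2*(-44)) - 1*48/5 = (2 + 22) - 48/5 = 24 - 48/5 = 72/5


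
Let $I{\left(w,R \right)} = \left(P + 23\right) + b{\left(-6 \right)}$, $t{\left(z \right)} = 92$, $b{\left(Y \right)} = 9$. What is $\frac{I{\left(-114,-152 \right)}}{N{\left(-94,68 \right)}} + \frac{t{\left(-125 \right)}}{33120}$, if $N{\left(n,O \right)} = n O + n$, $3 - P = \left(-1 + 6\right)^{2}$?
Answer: $\frac{481}{389160} \approx 0.001236$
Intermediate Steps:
$P = -22$ ($P = 3 - \left(-1 + 6\right)^{2} = 3 - 5^{2} = 3 - 25 = -22$)
$I{\left(w,R \right)} = 10$ ($I{\left(w,R \right)} = \left(-22 + 23\right) + 9 = 1 + 9 = 10$)
$N{\left(n,O \right)} = n + O n$ ($N{\left(n,O \right)} = O n + n = n + O n$)
$\frac{I{\left(-114,-152 \right)}}{N{\left(-94,68 \right)}} + \frac{t{\left(-125 \right)}}{33120} = \frac{10}{\left(-94\right) \left(1 + 68\right)} + \frac{92}{33120} = \frac{10}{\left(-94\right) 69} + 92 \cdot \frac{1}{33120} = \frac{10}{-6486} + \frac{1}{360} = 10 \left(- \frac{1}{6486}\right) + \frac{1}{360} = - \frac{5}{3243} + \frac{1}{360} = \frac{481}{389160}$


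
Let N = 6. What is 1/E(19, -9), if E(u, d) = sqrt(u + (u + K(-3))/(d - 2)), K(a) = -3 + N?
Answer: sqrt(17)/17 ≈ 0.24254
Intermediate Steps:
K(a) = 3 (K(a) = -3 + 6 = 3)
E(u, d) = sqrt(u + (3 + u)/(-2 + d)) (E(u, d) = sqrt(u + (u + 3)/(d - 2)) = sqrt(u + (3 + u)/(-2 + d)))
1/E(19, -9) = 1/(sqrt((3 - 1*19 - 9*19)/(-2 - 9))) = 1/(sqrt((3 - 19 - 171)/(-11))) = 1/(sqrt(-1/11*(-187))) = 1/(sqrt(17)) = sqrt(17)/17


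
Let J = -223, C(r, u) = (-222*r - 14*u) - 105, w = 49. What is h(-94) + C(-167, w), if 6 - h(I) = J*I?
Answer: 15327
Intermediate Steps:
C(r, u) = -105 - 222*r - 14*u
h(I) = 6 + 223*I (h(I) = 6 - (-223)*I = 6 + 223*I)
h(-94) + C(-167, w) = (6 + 223*(-94)) + (-105 - 222*(-167) - 14*49) = (6 - 20962) + (-105 + 37074 - 686) = -20956 + 36283 = 15327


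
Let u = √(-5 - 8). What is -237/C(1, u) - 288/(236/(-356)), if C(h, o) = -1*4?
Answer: 116511/236 ≈ 493.69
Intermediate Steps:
u = I*√13 (u = √(-13) = I*√13 ≈ 3.6056*I)
C(h, o) = -4
-237/C(1, u) - 288/(236/(-356)) = -237/(-4) - 288/(236/(-356)) = -237*(-¼) - 288/(236*(-1/356)) = 237/4 - 288/(-59/89) = 237/4 - 288*(-89/59) = 237/4 + 25632/59 = 116511/236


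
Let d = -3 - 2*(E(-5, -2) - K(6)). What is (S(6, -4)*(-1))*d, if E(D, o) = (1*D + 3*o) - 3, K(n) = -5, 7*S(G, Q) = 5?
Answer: -75/7 ≈ -10.714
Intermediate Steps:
S(G, Q) = 5/7 (S(G, Q) = (⅐)*5 = 5/7)
E(D, o) = -3 + D + 3*o (E(D, o) = (D + 3*o) - 3 = -3 + D + 3*o)
d = 15 (d = -3 - 2*((-3 - 5 + 3*(-2)) - 1*(-5)) = -3 - 2*((-3 - 5 - 6) + 5) = -3 - 2*(-14 + 5) = -3 - 2*(-9) = -3 + 18 = 15)
(S(6, -4)*(-1))*d = ((5/7)*(-1))*15 = -5/7*15 = -75/7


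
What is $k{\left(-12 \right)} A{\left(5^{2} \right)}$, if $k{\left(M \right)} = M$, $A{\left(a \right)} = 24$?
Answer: $-288$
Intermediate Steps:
$k{\left(-12 \right)} A{\left(5^{2} \right)} = \left(-12\right) 24 = -288$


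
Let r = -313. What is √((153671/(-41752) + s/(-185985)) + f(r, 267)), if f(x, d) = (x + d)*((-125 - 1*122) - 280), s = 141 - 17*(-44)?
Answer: √40598531425345888636790/1294207620 ≈ 155.69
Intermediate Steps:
s = 889 (s = 141 + 748 = 889)
f(x, d) = -527*d - 527*x (f(x, d) = (d + x)*((-125 - 122) - 280) = (d + x)*(-247 - 280) = (d + x)*(-527) = -527*d - 527*x)
√((153671/(-41752) + s/(-185985)) + f(r, 267)) = √((153671/(-41752) + 889/(-185985)) + (-527*267 - 527*(-313))) = √((153671*(-1/41752) + 889*(-1/185985)) + (-140709 + 164951)) = √((-153671/41752 - 889/185985) + 24242) = √(-28617618463/7765245720 + 24242) = √(188216469125777/7765245720) = √40598531425345888636790/1294207620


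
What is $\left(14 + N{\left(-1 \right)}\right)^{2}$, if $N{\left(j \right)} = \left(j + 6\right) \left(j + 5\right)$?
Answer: $1156$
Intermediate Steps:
$N{\left(j \right)} = \left(5 + j\right) \left(6 + j\right)$ ($N{\left(j \right)} = \left(6 + j\right) \left(5 + j\right) = \left(5 + j\right) \left(6 + j\right)$)
$\left(14 + N{\left(-1 \right)}\right)^{2} = \left(14 + \left(30 + \left(-1\right)^{2} + 11 \left(-1\right)\right)\right)^{2} = \left(14 + \left(30 + 1 - 11\right)\right)^{2} = \left(14 + 20\right)^{2} = 34^{2} = 1156$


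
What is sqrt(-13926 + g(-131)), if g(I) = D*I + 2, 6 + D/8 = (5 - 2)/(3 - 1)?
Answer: 2*I*sqrt(2302) ≈ 95.958*I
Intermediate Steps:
D = -36 (D = -48 + 8*((5 - 2)/(3 - 1)) = -48 + 8*(3/2) = -48 + 12 = -36)
g(I) = 2 - 36*I (g(I) = -36*I + 2 = 2 - 36*I)
sqrt(-13926 + g(-131)) = sqrt(-13926 + (2 - 36*(-131))) = sqrt(-13926 + (2 + 4716)) = sqrt(-13926 + 4718) = sqrt(-9208) = 2*I*sqrt(2302)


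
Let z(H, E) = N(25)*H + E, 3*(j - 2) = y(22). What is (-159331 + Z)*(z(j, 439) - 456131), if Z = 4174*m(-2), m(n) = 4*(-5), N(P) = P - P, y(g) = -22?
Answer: 110647030212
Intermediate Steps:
N(P) = 0
j = -16/3 (j = 2 + (⅓)*(-22) = 2 - 22/3 = -16/3 ≈ -5.3333)
m(n) = -20
z(H, E) = E (z(H, E) = 0*H + E = 0 + E = E)
Z = -83480 (Z = 4174*(-20) = -83480)
(-159331 + Z)*(z(j, 439) - 456131) = (-159331 - 83480)*(439 - 456131) = -242811*(-455692) = 110647030212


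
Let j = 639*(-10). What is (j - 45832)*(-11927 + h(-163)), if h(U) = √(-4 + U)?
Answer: 622851794 - 52222*I*√167 ≈ 6.2285e+8 - 6.7486e+5*I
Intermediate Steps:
j = -6390
(j - 45832)*(-11927 + h(-163)) = (-6390 - 45832)*(-11927 + √(-4 - 163)) = -52222*(-11927 + √(-167)) = -52222*(-11927 + I*√167) = 622851794 - 52222*I*√167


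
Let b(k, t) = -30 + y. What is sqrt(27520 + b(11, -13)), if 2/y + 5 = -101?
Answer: sqrt(77219357)/53 ≈ 165.80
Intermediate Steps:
y = -1/53 (y = 2/(-5 - 101) = 2/(-106) = 2*(-1/106) = -1/53 ≈ -0.018868)
b(k, t) = -1591/53 (b(k, t) = -30 - 1/53 = -1591/53)
sqrt(27520 + b(11, -13)) = sqrt(27520 - 1591/53) = sqrt(1456969/53) = sqrt(77219357)/53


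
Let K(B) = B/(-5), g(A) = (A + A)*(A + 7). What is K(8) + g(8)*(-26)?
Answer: -31208/5 ≈ -6241.6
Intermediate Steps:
g(A) = 2*A*(7 + A) (g(A) = (2*A)*(7 + A) = 2*A*(7 + A))
K(B) = -B/5 (K(B) = B*(-⅕) = -B/5)
K(8) + g(8)*(-26) = -⅕*8 + (2*8*(7 + 8))*(-26) = -8/5 + (2*8*15)*(-26) = -8/5 + 240*(-26) = -8/5 - 6240 = -31208/5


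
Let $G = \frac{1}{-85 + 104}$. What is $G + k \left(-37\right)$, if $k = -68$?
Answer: $\frac{47805}{19} \approx 2516.1$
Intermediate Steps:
$G = \frac{1}{19} \approx 0.052632$
$G + k \left(-37\right) = \frac{1}{19} - -2516 = \frac{1}{19} + 2516 = \frac{47805}{19}$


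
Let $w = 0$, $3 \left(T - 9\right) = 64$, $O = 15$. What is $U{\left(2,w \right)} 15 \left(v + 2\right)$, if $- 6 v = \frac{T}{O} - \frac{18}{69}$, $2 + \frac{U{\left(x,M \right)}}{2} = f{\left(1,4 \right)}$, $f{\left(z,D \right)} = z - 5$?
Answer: $- \frac{21194}{69} \approx -307.16$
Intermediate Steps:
$T = \frac{91}{3}$ ($T = 9 + \frac{1}{3} \cdot 64 = 9 + \frac{64}{3} = \frac{91}{3} \approx 30.333$)
$f{\left(z,D \right)} = -5 + z$
$U{\left(x,M \right)} = -12$ ($U{\left(x,M \right)} = -4 + 2 \left(-5 + 1\right) = -4 + 2 \left(-4\right) = -4 - 8 = -12$)
$v = - \frac{1823}{6210}$ ($v = - \frac{\frac{91}{3 \cdot 15} - \frac{18}{69}}{6} = - \frac{\frac{91}{3} \cdot \frac{1}{15} - \frac{6}{23}}{6} = - \frac{\frac{91}{45} - \frac{6}{23}}{6} = \left(- \frac{1}{6}\right) \frac{1823}{1035} = - \frac{1823}{6210} \approx -0.29356$)
$U{\left(2,w \right)} 15 \left(v + 2\right) = \left(-12\right) 15 \left(- \frac{1823}{6210} + 2\right) = \left(-180\right) \frac{10597}{6210} = - \frac{21194}{69}$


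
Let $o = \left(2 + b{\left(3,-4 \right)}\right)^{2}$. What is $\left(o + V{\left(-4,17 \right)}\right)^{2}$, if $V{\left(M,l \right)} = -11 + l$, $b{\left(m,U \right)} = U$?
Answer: $100$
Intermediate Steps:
$o = 4$ ($o = \left(2 - 4\right)^{2} = \left(-2\right)^{2} = 4$)
$\left(o + V{\left(-4,17 \right)}\right)^{2} = \left(4 + \left(-11 + 17\right)\right)^{2} = \left(4 + 6\right)^{2} = 10^{2} = 100$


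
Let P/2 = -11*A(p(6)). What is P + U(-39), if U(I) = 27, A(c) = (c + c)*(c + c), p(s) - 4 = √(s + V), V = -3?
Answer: -1645 - 704*√3 ≈ -2864.4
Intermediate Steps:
p(s) = 4 + √(-3 + s) (p(s) = 4 + √(s - 3) = 4 + √(-3 + s))
A(c) = 4*c² (A(c) = (2*c)*(2*c) = 4*c²)
P = -88*(4 + √3)² (P = 2*(-44*(4 + √(-3 + 6))²) = 2*(-44*(4 + √3)²) = -88*(4 + √3)² ≈ -2891.4)
P + U(-39) = (-1672 - 704*√3) + 27 = -1645 - 704*√3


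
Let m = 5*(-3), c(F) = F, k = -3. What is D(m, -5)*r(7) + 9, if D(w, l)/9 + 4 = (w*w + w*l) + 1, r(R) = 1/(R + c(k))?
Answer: 2709/4 ≈ 677.25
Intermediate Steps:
m = -15
r(R) = 1/(-3 + R) (r(R) = 1/(R - 3) = 1/(-3 + R))
D(w, l) = -27 + 9*w² + 9*l*w (D(w, l) = -36 + 9*((w*w + w*l) + 1) = -36 + 9*((w² + l*w) + 1) = -36 + 9*(1 + w² + l*w) = -36 + (9 + 9*w² + 9*l*w) = -27 + 9*w² + 9*l*w)
D(m, -5)*r(7) + 9 = (-27 + 9*(-15)² + 9*(-5)*(-15))/(-3 + 7) + 9 = (-27 + 9*225 + 675)/4 + 9 = (-27 + 2025 + 675)*(¼) + 9 = 2673*(¼) + 9 = 2673/4 + 9 = 2709/4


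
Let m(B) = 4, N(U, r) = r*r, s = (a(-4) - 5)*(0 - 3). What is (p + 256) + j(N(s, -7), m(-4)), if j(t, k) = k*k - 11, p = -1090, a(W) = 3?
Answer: -829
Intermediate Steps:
s = 6 (s = (3 - 5)*(0 - 3) = -2*(-3) = 6)
N(U, r) = r²
j(t, k) = -11 + k² (j(t, k) = k² - 11 = -11 + k²)
(p + 256) + j(N(s, -7), m(-4)) = (-1090 + 256) + (-11 + 4²) = -834 + (-11 + 16) = -834 + 5 = -829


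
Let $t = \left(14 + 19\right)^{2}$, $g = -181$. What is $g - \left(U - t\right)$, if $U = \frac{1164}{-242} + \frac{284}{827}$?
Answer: $\frac{91307786}{100067} \approx 912.47$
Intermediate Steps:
$t = 1089$ ($t = 33^{2} = 1089$)
$U = - \frac{446950}{100067}$ ($U = 1164 \left(- \frac{1}{242}\right) + 284 \cdot \frac{1}{827} = - \frac{582}{121} + \frac{284}{827} = - \frac{446950}{100067} \approx -4.4665$)
$g - \left(U - t\right) = -181 + \left(1089 - - \frac{446950}{100067}\right) = -181 + \left(1089 + \frac{446950}{100067}\right) = -181 + \frac{109419913}{100067} = \frac{91307786}{100067}$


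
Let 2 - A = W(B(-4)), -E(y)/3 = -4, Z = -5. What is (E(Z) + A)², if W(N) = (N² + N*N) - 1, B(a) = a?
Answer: 289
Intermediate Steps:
E(y) = 12 (E(y) = -3*(-4) = 12)
W(N) = -1 + 2*N² (W(N) = (N² + N²) - 1 = 2*N² - 1 = -1 + 2*N²)
A = -29 (A = 2 - (-1 + 2*(-4)²) = 2 - (-1 + 2*16) = 2 - (-1 + 32) = 2 - 1*31 = 2 - 31 = -29)
(E(Z) + A)² = (12 - 29)² = (-17)² = 289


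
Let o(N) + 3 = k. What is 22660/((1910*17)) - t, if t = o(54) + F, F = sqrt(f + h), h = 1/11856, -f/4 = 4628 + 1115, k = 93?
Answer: -289964/3247 - I*sqrt(201815818971)/2964 ≈ -89.302 - 151.57*I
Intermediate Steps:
f = -22972 (f = -4*(4628 + 1115) = -4*5743 = -22972)
h = 1/11856 ≈ 8.4345e-5
o(N) = 90 (o(N) = -3 + 93 = 90)
F = I*sqrt(201815818971)/2964 (F = sqrt(-22972 + 1/11856) = sqrt(-272356031/11856) = I*sqrt(201815818971)/2964 ≈ 151.57*I)
t = 90 + I*sqrt(201815818971)/2964 ≈ 90.0 + 151.57*I
22660/((1910*17)) - t = 22660/((1910*17)) - (90 + I*sqrt(201815818971)/2964) = 22660/32470 + (-90 - I*sqrt(201815818971)/2964) = 22660*(1/32470) + (-90 - I*sqrt(201815818971)/2964) = 2266/3247 + (-90 - I*sqrt(201815818971)/2964) = -289964/3247 - I*sqrt(201815818971)/2964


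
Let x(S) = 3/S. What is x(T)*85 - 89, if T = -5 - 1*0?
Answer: -140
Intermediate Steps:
T = -5 (T = -5 + 0 = -5)
x(T)*85 - 89 = (3/(-5))*85 - 89 = (3*(-⅕))*85 - 89 = -⅗*85 - 89 = -51 - 89 = -140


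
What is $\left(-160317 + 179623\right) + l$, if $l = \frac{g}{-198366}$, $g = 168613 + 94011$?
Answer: $\frac{1914695686}{99183} \approx 19305.0$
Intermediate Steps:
$g = 262624$
$l = - \frac{131312}{99183}$ ($l = \frac{262624}{-198366} = 262624 \left(- \frac{1}{198366}\right) = - \frac{131312}{99183} \approx -1.3239$)
$\left(-160317 + 179623\right) + l = \left(-160317 + 179623\right) - \frac{131312}{99183} = 19306 - \frac{131312}{99183} = \frac{1914695686}{99183}$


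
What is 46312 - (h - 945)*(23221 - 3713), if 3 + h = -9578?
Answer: 205387520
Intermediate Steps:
h = -9581 (h = -3 - 9578 = -9581)
46312 - (h - 945)*(23221 - 3713) = 46312 - (-9581 - 945)*(23221 - 3713) = 46312 - (-10526)*19508 = 46312 - 1*(-205341208) = 46312 + 205341208 = 205387520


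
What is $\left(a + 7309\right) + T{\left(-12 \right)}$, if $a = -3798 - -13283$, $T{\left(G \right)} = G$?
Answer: $16782$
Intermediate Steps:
$a = 9485$ ($a = -3798 + 13283 = 9485$)
$\left(a + 7309\right) + T{\left(-12 \right)} = \left(9485 + 7309\right) - 12 = 16794 - 12 = 16782$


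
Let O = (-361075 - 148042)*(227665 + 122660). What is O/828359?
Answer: -25479487575/118337 ≈ -2.1531e+5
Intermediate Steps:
O = -178356413025 (O = -509117*350325 = -178356413025)
O/828359 = -178356413025/828359 = -178356413025*1/828359 = -25479487575/118337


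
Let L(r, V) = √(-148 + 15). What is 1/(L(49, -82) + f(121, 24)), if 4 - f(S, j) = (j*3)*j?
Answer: -1724/2972309 - I*√133/2972309 ≈ -0.00058002 - 3.88e-6*I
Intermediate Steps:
f(S, j) = 4 - 3*j² (f(S, j) = 4 - j*3*j = 4 - 3*j*j = 4 - 3*j²)
L(r, V) = I*√133 (L(r, V) = √(-133) = I*√133)
1/(L(49, -82) + f(121, 24)) = 1/(I*√133 + (4 - 3*24²)) = 1/(I*√133 + (4 - 3*576)) = 1/(I*√133 + (4 - 1728)) = 1/(I*√133 - 1724) = 1/(-1724 + I*√133)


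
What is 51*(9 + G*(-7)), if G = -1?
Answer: 816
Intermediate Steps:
51*(9 + G*(-7)) = 51*(9 - 1*(-7)) = 51*(9 + 7) = 51*16 = 816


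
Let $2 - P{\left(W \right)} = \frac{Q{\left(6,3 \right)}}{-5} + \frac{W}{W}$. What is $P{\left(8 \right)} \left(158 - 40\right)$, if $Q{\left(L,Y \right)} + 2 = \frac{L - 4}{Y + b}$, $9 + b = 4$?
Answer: $\frac{236}{5} \approx 47.2$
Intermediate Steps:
$b = -5$ ($b = -9 + 4 = -5$)
$Q{\left(L,Y \right)} = -2 + \frac{-4 + L}{-5 + Y}$ ($Q{\left(L,Y \right)} = -2 + \frac{L - 4}{Y - 5} = -2 + \frac{-4 + L}{-5 + Y}$)
$P{\left(W \right)} = \frac{2}{5}$ ($P{\left(W \right)} = 2 - \left(\frac{\frac{1}{-5 + 3} \left(6 + 6 - 6\right)}{-5} + \frac{W}{W}\right) = 2 - \left(\frac{6 + 6 - 6}{-2} \left(- \frac{1}{5}\right) + 1\right) = 2 - \left(\left(- \frac{1}{2}\right) 6 \left(- \frac{1}{5}\right) + 1\right) = 2 - \left(\left(-3\right) \left(- \frac{1}{5}\right) + 1\right) = 2 - \left(\frac{3}{5} + 1\right) = 2 - \frac{8}{5} = \frac{2}{5}$)
$P{\left(8 \right)} \left(158 - 40\right) = \frac{2 \left(158 - 40\right)}{5} = \frac{2}{5} \cdot 118 = \frac{236}{5}$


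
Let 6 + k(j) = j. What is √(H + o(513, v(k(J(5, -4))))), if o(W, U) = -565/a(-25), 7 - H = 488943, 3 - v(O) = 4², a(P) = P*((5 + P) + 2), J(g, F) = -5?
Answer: I*√440043530/30 ≈ 699.24*I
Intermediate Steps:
a(P) = P*(7 + P)
k(j) = -6 + j
v(O) = -13 (v(O) = 3 - 1*4² = 3 - 1*16 = 3 - 16 = -13)
H = -488936 (H = 7 - 1*488943 = 7 - 488943 = -488936)
o(W, U) = -113/90 (o(W, U) = -565*(-1/(25*(7 - 25))) = -565/((-25*(-18))) = -565/450 = -565*1/450 = -113/90)
√(H + o(513, v(k(J(5, -4))))) = √(-488936 - 113/90) = √(-44004353/90) = I*√440043530/30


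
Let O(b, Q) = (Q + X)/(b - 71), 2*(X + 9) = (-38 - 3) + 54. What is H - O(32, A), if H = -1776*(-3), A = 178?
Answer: 10665/2 ≈ 5332.5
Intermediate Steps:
X = -5/2 (X = -9 + ((-38 - 3) + 54)/2 = -9 + (-41 + 54)/2 = -9 + (½)*13 = -9 + 13/2 = -5/2 ≈ -2.5000)
H = 5328
O(b, Q) = (-5/2 + Q)/(-71 + b) (O(b, Q) = (Q - 5/2)/(b - 71) = (-5/2 + Q)/(-71 + b))
H - O(32, A) = 5328 - (-5/2 + 178)/(-71 + 32) = 5328 - 351/((-39)*2) = 5328 - (-1)*351/(39*2) = 5328 - 1*(-9/2) = 5328 + 9/2 = 10665/2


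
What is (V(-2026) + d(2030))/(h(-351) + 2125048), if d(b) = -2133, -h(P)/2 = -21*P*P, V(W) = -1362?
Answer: -699/1459898 ≈ -0.00047880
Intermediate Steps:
h(P) = 42*P**2 (h(P) = -(-42)*P*P = -(-42)*P**2 = 42*P**2)
(V(-2026) + d(2030))/(h(-351) + 2125048) = (-1362 - 2133)/(42*(-351)**2 + 2125048) = -3495/(42*123201 + 2125048) = -3495/(5174442 + 2125048) = -3495/7299490 = -3495*1/7299490 = -699/1459898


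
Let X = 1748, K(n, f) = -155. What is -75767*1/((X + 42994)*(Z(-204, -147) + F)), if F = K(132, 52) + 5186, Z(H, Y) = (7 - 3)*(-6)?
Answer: -75767/224023194 ≈ -0.00033821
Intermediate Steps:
Z(H, Y) = -24 (Z(H, Y) = 4*(-6) = -24)
F = 5031 (F = -155 + 5186 = 5031)
-75767*1/((X + 42994)*(Z(-204, -147) + F)) = -75767*1/((-24 + 5031)*(1748 + 42994)) = -75767/(44742*5007) = -75767/224023194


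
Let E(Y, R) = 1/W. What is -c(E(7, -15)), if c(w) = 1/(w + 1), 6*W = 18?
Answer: -3/4 ≈ -0.75000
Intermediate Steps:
W = 3 (W = (1/6)*18 = 3)
E(Y, R) = 1/3
c(w) = 1/(1 + w)
-c(E(7, -15)) = -1/(1 + 1/3) = -1/4/3 = -1*3/4 = -3/4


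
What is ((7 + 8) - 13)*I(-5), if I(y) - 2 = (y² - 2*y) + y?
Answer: 64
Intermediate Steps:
I(y) = 2 + y² - y (I(y) = 2 + ((y² - 2*y) + y) = 2 + (y² - y) = 2 + y² - y)
((7 + 8) - 13)*I(-5) = ((7 + 8) - 13)*(2 + (-5)² - 1*(-5)) = (15 - 13)*(2 + 25 + 5) = 2*32 = 64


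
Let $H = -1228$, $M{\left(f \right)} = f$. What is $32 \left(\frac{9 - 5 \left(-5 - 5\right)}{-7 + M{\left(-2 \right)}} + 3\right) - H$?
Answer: $\frac{10028}{9} \approx 1114.2$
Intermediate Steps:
$32 \left(\frac{9 - 5 \left(-5 - 5\right)}{-7 + M{\left(-2 \right)}} + 3\right) - H = 32 \left(\frac{9 - 5 \left(-5 - 5\right)}{-7 - 2} + 3\right) - -1228 = 32 \left(\frac{9 - -50}{-9} + 3\right) + 1228 = 32 \left(\left(9 + 50\right) \left(- \frac{1}{9}\right) + 3\right) + 1228 = 32 \left(59 \left(- \frac{1}{9}\right) + 3\right) + 1228 = 32 \left(- \frac{59}{9} + 3\right) + 1228 = 32 \left(- \frac{32}{9}\right) + 1228 = - \frac{1024}{9} + 1228 = \frac{10028}{9}$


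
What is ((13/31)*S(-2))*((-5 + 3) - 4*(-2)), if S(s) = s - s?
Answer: 0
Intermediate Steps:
S(s) = 0
((13/31)*S(-2))*((-5 + 3) - 4*(-2)) = ((13/31)*0)*((-5 + 3) - 4*(-2)) = ((13*(1/31))*0)*(-2 + 8) = ((13/31)*0)*6 = 0*6 = 0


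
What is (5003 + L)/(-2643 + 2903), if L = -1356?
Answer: 3647/260 ≈ 14.027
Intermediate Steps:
(5003 + L)/(-2643 + 2903) = (5003 - 1356)/(-2643 + 2903) = 3647/260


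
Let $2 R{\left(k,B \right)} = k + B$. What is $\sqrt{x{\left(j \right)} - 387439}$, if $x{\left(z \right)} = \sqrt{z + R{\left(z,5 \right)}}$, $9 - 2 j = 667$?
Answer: $\sqrt{-387439 + i \sqrt{491}} \approx 0.018 + 622.45 i$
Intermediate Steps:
$j = -329$ ($j = \frac{9}{2} - \frac{667}{2} = -329$)
$R{\left(k,B \right)} = \frac{B}{2} + \frac{k}{2}$ ($R{\left(k,B \right)} = \frac{k + B}{2} = \frac{B + k}{2} = \frac{B}{2} + \frac{k}{2}$)
$x{\left(z \right)} = \sqrt{\frac{5}{2} + \frac{3 z}{2}}$ ($x{\left(z \right)} = \sqrt{z + \left(\frac{1}{2} \cdot 5 + \frac{z}{2}\right)} = \sqrt{z + \left(\frac{5}{2} + \frac{z}{2}\right)} = \sqrt{\frac{5}{2} + \frac{3 z}{2}}$)
$\sqrt{x{\left(j \right)} - 387439} = \sqrt{\frac{\sqrt{10 + 6 \left(-329\right)}}{2} - 387439} = \sqrt{\frac{\sqrt{10 - 1974}}{2} - 387439} = \sqrt{\frac{\sqrt{-1964}}{2} - 387439} = \sqrt{\frac{2 i \sqrt{491}}{2} - 387439} = \sqrt{i \sqrt{491} - 387439} = \sqrt{-387439 + i \sqrt{491}}$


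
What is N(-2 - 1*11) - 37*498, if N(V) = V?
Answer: -18439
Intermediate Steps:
N(-2 - 1*11) - 37*498 = (-2 - 1*11) - 37*498 = (-2 - 11) - 18426 = -13 - 18426 = -18439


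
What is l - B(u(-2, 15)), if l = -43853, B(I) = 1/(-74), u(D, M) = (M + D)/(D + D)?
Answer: -3245121/74 ≈ -43853.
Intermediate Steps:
u(D, M) = (D + M)/(2*D) (u(D, M) = (D + M)/((2*D)) = (D + M)*(1/(2*D)) = (D + M)/(2*D))
B(I) = -1/74
l - B(u(-2, 15)) = -43853 - 1*(-1/74) = -43853 + 1/74 = -3245121/74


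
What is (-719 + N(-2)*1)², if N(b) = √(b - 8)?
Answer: (719 - I*√10)² ≈ 5.1695e+5 - 4547.0*I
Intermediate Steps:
N(b) = √(-8 + b)
(-719 + N(-2)*1)² = (-719 + √(-8 - 2)*1)² = (-719 + √(-10)*1)² = (-719 + (I*√10)*1)² = (-719 + I*√10)²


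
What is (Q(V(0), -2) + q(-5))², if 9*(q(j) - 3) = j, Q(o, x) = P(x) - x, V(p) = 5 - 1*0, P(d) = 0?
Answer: 1600/81 ≈ 19.753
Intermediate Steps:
V(p) = 5 (V(p) = 5 + 0 = 5)
Q(o, x) = -x (Q(o, x) = 0 - x = -x)
q(j) = 3 + j/9
(Q(V(0), -2) + q(-5))² = (-1*(-2) + (3 + (⅑)*(-5)))² = (2 + (3 - 5/9))² = (2 + 22/9)² = (40/9)² = 1600/81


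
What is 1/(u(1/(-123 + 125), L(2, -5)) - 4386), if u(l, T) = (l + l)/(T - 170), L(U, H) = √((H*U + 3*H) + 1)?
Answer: -126860834/556412363545 + 2*I*√6/556412363545 ≈ -0.000228 + 8.8046e-12*I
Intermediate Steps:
L(U, H) = √(1 + 3*H + H*U) (L(U, H) = √((3*H + H*U) + 1) = √(1 + 3*H + H*U))
u(l, T) = 2*l/(-170 + T) (u(l, T) = (2*l)/(-170 + T) = 2*l/(-170 + T))
1/(u(1/(-123 + 125), L(2, -5)) - 4386) = 1/(2/((-123 + 125)*(-170 + √(1 + 3*(-5) - 5*2))) - 4386) = 1/(2/(2*(-170 + √(1 - 15 - 10))) - 4386) = 1/(2*(½)/(-170 + √(-24)) - 4386) = 1/(2*(½)/(-170 + 2*I*√6) - 4386) = 1/(1/(-170 + 2*I*√6) - 4386) = 1/(-4386 + 1/(-170 + 2*I*√6))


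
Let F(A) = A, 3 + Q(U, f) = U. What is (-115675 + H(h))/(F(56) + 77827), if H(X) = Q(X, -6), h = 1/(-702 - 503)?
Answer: -46463997/31283005 ≈ -1.4853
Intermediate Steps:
h = -1/1205 (h = 1/(-1205) = -1/1205 ≈ -0.00082988)
Q(U, f) = -3 + U
H(X) = -3 + X
(-115675 + H(h))/(F(56) + 77827) = (-115675 + (-3 - 1/1205))/(56 + 77827) = (-115675 - 3616/1205)/77883 = -139391991/1205*1/77883 = -46463997/31283005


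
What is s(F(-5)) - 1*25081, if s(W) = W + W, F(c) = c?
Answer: -25091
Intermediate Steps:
s(W) = 2*W
s(F(-5)) - 1*25081 = 2*(-5) - 1*25081 = -10 - 25081 = -25091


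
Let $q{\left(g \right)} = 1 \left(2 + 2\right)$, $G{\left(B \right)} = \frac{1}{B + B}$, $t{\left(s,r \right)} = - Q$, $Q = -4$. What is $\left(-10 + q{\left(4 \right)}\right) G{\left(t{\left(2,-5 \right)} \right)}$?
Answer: $- \frac{3}{4} \approx -0.75$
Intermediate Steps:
$t{\left(s,r \right)} = 4$ ($t{\left(s,r \right)} = \left(-1\right) \left(-4\right) = 4$)
$G{\left(B \right)} = \frac{1}{2 B}$
$q{\left(g \right)} = 4$ ($q{\left(g \right)} = 1 \cdot 4 = 4$)
$\left(-10 + q{\left(4 \right)}\right) G{\left(t{\left(2,-5 \right)} \right)} = \left(-10 + 4\right) \frac{1}{2 \cdot 4} = - 6 \cdot \frac{1}{2} \cdot \frac{1}{4} = \left(-6\right) \frac{1}{8} = - \frac{3}{4}$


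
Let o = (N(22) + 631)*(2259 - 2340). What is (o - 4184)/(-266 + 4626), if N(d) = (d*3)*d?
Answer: -172907/4360 ≈ -39.658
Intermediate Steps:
N(d) = 3*d² (N(d) = (3*d)*d = 3*d²)
o = -168723 (o = (3*22² + 631)*(2259 - 2340) = (3*484 + 631)*(-81) = (1452 + 631)*(-81) = 2083*(-81) = -168723)
(o - 4184)/(-266 + 4626) = (-168723 - 4184)/(-266 + 4626) = -172907/4360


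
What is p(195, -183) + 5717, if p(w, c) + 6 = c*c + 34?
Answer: 39234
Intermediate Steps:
p(w, c) = 28 + c² (p(w, c) = -6 + (c*c + 34) = -6 + (c² + 34) = -6 + (34 + c²) = 28 + c²)
p(195, -183) + 5717 = (28 + (-183)²) + 5717 = (28 + 33489) + 5717 = 33517 + 5717 = 39234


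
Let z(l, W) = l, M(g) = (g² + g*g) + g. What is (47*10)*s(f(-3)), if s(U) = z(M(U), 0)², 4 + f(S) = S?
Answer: 3892070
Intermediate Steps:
f(S) = -4 + S
M(g) = g + 2*g² (M(g) = (g² + g²) + g = 2*g² + g = g + 2*g²)
s(U) = U²*(1 + 2*U)² (s(U) = (U*(1 + 2*U))² = U²*(1 + 2*U)²)
(47*10)*s(f(-3)) = (47*10)*((-4 - 3)²*(1 + 2*(-4 - 3))²) = 470*((-7)²*(1 + 2*(-7))²) = 470*(49*(1 - 14)²) = 470*(49*(-13)²) = 470*(49*169) = 470*8281 = 3892070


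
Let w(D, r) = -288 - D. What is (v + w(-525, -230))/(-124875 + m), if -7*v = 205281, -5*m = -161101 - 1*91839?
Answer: 203622/520009 ≈ 0.39157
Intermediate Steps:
m = 50588 (m = -(-161101 - 1*91839)/5 = -(-161101 - 91839)/5 = -1/5*(-252940) = 50588)
v = -205281/7 (v = -1/7*205281 = -205281/7 ≈ -29326.)
(v + w(-525, -230))/(-124875 + m) = (-205281/7 + (-288 - 1*(-525)))/(-124875 + 50588) = (-205281/7 + (-288 + 525))/(-74287) = (-205281/7 + 237)*(-1/74287) = -203622/7*(-1/74287) = 203622/520009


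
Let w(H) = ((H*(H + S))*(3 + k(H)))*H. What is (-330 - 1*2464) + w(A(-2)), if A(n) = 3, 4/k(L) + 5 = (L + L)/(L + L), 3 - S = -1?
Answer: -2668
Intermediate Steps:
S = 4 (S = 3 - 1*(-1) = 3 + 1 = 4)
k(L) = -1 (k(L) = 4/(-5 + (L + L)/(L + L)) = 4/(-5 + (2*L)/((2*L))) = 4/(-5 + (2*L)*(1/(2*L))) = 4/(-5 + 1) = 4/(-4) = 4*(-1/4) = -1)
w(H) = 2*H**2*(4 + H) (w(H) = ((H*(H + 4))*(3 - 1))*H = ((H*(4 + H))*2)*H = (2*H*(4 + H))*H = 2*H**2*(4 + H))
(-330 - 1*2464) + w(A(-2)) = (-330 - 1*2464) + 2*3**2*(4 + 3) = (-330 - 2464) + 2*9*7 = -2794 + 126 = -2668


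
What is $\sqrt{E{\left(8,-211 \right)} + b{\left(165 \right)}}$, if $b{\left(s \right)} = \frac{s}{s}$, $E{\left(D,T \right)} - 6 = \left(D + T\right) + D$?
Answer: $2 i \sqrt{47} \approx 13.711 i$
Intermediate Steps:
$E{\left(D,T \right)} = 6 + T + 2 D$ ($E{\left(D,T \right)} = 6 + \left(\left(D + T\right) + D\right) = 6 + \left(T + 2 D\right) = 6 + T + 2 D$)
$b{\left(s \right)} = 1$
$\sqrt{E{\left(8,-211 \right)} + b{\left(165 \right)}} = \sqrt{\left(6 - 211 + 2 \cdot 8\right) + 1} = \sqrt{\left(6 - 211 + 16\right) + 1} = \sqrt{-189 + 1} = \sqrt{-188} = 2 i \sqrt{47}$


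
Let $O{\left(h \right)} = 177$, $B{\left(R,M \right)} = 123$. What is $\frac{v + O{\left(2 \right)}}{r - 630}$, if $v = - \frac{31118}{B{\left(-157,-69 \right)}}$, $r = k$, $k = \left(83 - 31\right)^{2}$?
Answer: $- \frac{9347}{255102} \approx -0.03664$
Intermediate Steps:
$k = 2704$ ($k = 52^{2} = 2704$)
$r = 2704$
$v = - \frac{31118}{123} \approx -252.99$
$\frac{v + O{\left(2 \right)}}{r - 630} = \frac{- \frac{31118}{123} + 177}{2704 - 630} = - \frac{9347}{123 \left(2704 - 630\right)} = - \frac{9347}{123 \cdot 2074} = \left(- \frac{9347}{123}\right) \frac{1}{2074} = - \frac{9347}{255102}$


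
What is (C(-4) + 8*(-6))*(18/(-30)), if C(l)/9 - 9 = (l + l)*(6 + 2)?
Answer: 1629/5 ≈ 325.80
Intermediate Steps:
C(l) = 81 + 144*l (C(l) = 81 + 9*((l + l)*(6 + 2)) = 81 + 9*((2*l)*8) = 81 + 9*(16*l) = 81 + 144*l)
(C(-4) + 8*(-6))*(18/(-30)) = ((81 + 144*(-4)) + 8*(-6))*(18/(-30)) = ((81 - 576) - 48)*(18*(-1/30)) = (-495 - 48)*(-⅗) = -543*(-⅗) = 1629/5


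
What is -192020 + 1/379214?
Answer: -72816672279/379214 ≈ -1.9202e+5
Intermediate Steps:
-192020 + 1/379214 = -72816672279/379214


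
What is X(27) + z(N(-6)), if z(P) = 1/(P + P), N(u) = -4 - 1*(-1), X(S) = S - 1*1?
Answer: 155/6 ≈ 25.833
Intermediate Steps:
X(S) = -1 + S (X(S) = S - 1 = -1 + S)
N(u) = -3 (N(u) = -4 + 1 = -3)
z(P) = 1/(2*P)
X(27) + z(N(-6)) = (-1 + 27) + (½)/(-3) = 26 + (½)*(-⅓) = 26 - ⅙ = 155/6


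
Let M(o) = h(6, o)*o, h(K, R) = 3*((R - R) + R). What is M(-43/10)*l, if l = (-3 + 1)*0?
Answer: 0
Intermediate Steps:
l = 0 (l = -2*0 = 0)
h(K, R) = 3*R (h(K, R) = 3*(0 + R) = 3*R)
M(o) = 3*o**2 (M(o) = (3*o)*o = 3*o**2)
M(-43/10)*l = (3*(-43/10)**2)*0 = (3*(1849/100))*0 = (5547/100)*0 = 0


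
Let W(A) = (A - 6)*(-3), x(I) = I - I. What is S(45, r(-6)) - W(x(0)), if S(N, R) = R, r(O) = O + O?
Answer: -30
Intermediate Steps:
r(O) = 2*O
x(I) = 0
W(A) = 18 - 3*A (W(A) = (-6 + A)*(-3) = 18 - 3*A)
S(45, r(-6)) - W(x(0)) = 2*(-6) - (18 - 3*0) = -12 - (18 + 0) = -12 - 1*18 = -12 - 18 = -30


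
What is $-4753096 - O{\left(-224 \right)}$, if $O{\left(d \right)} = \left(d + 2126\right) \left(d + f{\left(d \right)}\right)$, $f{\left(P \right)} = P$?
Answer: $-3901000$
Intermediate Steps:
$O{\left(d \right)} = 2 d \left(2126 + d\right)$ ($O{\left(d \right)} = \left(d + 2126\right) \left(d + d\right) = \left(2126 + d\right) 2 d = 2 d \left(2126 + d\right)$)
$-4753096 - O{\left(-224 \right)} = -4753096 - 2 \left(-224\right) \left(2126 - 224\right) = -4753096 - 2 \left(-224\right) 1902 = -4753096 - -852096 = -4753096 + 852096 = -3901000$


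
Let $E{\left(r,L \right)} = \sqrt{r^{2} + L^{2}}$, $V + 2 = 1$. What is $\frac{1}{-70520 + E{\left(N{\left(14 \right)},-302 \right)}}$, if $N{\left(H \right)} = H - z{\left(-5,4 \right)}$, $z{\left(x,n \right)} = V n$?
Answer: $- \frac{8815}{621622359} - \frac{\sqrt{22882}}{2486489436} \approx -1.4241 \cdot 10^{-5}$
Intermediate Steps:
$V = -1$ ($V = -2 + 1 = -1$)
$z{\left(x,n \right)} = - n$
$N{\left(H \right)} = 4 + H$ ($N{\left(H \right)} = H - \left(-1\right) 4 = H - -4 = H + 4 = 4 + H$)
$E{\left(r,L \right)} = \sqrt{L^{2} + r^{2}}$
$\frac{1}{-70520 + E{\left(N{\left(14 \right)},-302 \right)}} = \frac{1}{-70520 + \sqrt{\left(-302\right)^{2} + \left(4 + 14\right)^{2}}} = \frac{1}{-70520 + \sqrt{91204 + 18^{2}}} = \frac{1}{-70520 + \sqrt{91204 + 324}} = \frac{1}{-70520 + \sqrt{91528}} = \frac{1}{-70520 + 2 \sqrt{22882}}$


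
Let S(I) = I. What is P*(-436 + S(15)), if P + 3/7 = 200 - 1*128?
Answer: -210921/7 ≈ -30132.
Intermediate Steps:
P = 501/7 (P = -3/7 + (200 - 1*128) = -3/7 + (200 - 128) = -3/7 + 72 = 501/7 ≈ 71.571)
P*(-436 + S(15)) = 501*(-436 + 15)/7 = (501/7)*(-421) = -210921/7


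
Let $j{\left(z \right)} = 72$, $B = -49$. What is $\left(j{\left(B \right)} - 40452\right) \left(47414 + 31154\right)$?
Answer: $-3172575840$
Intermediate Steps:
$\left(j{\left(B \right)} - 40452\right) \left(47414 + 31154\right) = \left(72 - 40452\right) \left(47414 + 31154\right) = \left(-40380\right) 78568 = -3172575840$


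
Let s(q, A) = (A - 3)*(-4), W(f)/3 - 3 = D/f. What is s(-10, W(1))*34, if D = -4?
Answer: 816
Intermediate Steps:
W(f) = 9 - 12/f (W(f) = 9 + 3*(-4/f) = 9 - 12/f)
s(q, A) = 12 - 4*A (s(q, A) = (-3 + A)*(-4) = 12 - 4*A)
s(-10, W(1))*34 = (12 - 4*(9 - 12/1))*34 = (12 - 4*(9 - 12*1))*34 = (12 - 4*(9 - 12))*34 = (12 - 4*(-3))*34 = (12 + 12)*34 = 24*34 = 816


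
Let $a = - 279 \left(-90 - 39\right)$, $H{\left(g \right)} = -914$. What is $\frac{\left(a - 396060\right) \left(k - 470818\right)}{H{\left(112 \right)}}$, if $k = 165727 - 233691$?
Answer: $- \frac{96999347979}{457} \approx -2.1225 \cdot 10^{8}$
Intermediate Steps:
$k = -67964$
$a = 35991$ ($a = - 279 \left(-90 - 39\right) = \left(-279\right) \left(-129\right) = 35991$)
$\frac{\left(a - 396060\right) \left(k - 470818\right)}{H{\left(112 \right)}} = \frac{\left(35991 - 396060\right) \left(-67964 - 470818\right)}{-914} = \left(-360069\right) \left(-538782\right) \left(- \frac{1}{914}\right) = 193998695958 \left(- \frac{1}{914}\right) = - \frac{96999347979}{457}$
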